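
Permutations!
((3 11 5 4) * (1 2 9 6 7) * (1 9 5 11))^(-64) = ((11)(1 2 5 4 3)(6 7 9))^(-64) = (11)(1 2 5 4 3)(6 9 7)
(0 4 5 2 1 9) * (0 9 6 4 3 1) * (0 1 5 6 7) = (9)(0 3 5 2 1 7)(4 6) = [3, 7, 1, 5, 6, 2, 4, 0, 8, 9]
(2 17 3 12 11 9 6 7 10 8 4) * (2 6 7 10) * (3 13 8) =(2 17 13 8 4 6 10 3 12 11 9 7) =[0, 1, 17, 12, 6, 5, 10, 2, 4, 7, 3, 9, 11, 8, 14, 15, 16, 13]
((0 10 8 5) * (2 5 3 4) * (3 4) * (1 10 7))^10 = (0 1 8 2)(4 5 7 10)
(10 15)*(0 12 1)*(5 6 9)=(0 12 1)(5 6 9)(10 15)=[12, 0, 2, 3, 4, 6, 9, 7, 8, 5, 15, 11, 1, 13, 14, 10]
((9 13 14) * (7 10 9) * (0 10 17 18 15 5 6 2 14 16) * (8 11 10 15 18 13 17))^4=(18)(0 2 11 13 5 7 9)(6 8 17 15 14 10 16)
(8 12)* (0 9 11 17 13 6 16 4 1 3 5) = (0 9 11 17 13 6 16 4 1 3 5)(8 12) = [9, 3, 2, 5, 1, 0, 16, 7, 12, 11, 10, 17, 8, 6, 14, 15, 4, 13]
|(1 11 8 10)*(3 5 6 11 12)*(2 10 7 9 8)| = 24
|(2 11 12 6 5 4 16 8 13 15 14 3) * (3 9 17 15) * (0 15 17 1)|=|(17)(0 15 14 9 1)(2 11 12 6 5 4 16 8 13 3)|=10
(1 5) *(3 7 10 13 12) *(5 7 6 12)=(1 7 10 13 5)(3 6 12)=[0, 7, 2, 6, 4, 1, 12, 10, 8, 9, 13, 11, 3, 5]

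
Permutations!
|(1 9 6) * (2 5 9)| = 5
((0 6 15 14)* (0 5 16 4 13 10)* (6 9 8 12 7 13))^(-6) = (16)(0 9 8 12 7 13 10)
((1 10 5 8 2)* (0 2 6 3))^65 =(0 2 1 10 5 8 6 3) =((0 2 1 10 5 8 6 3))^65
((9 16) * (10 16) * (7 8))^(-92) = (9 10 16)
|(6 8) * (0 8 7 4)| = |(0 8 6 7 4)| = 5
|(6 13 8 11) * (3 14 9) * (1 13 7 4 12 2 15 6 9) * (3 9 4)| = 12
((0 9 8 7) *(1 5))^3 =((0 9 8 7)(1 5))^3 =(0 7 8 9)(1 5)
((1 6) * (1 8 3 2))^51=((1 6 8 3 2))^51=(1 6 8 3 2)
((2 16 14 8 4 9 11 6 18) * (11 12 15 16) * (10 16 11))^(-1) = ((2 10 16 14 8 4 9 12 15 11 6 18))^(-1) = (2 18 6 11 15 12 9 4 8 14 16 10)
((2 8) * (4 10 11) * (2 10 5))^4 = ((2 8 10 11 4 5))^4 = (2 4 10)(5 11 8)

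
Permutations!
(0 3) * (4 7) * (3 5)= (0 5 3)(4 7)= [5, 1, 2, 0, 7, 3, 6, 4]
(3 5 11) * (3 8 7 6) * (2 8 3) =[0, 1, 8, 5, 4, 11, 2, 6, 7, 9, 10, 3] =(2 8 7 6)(3 5 11)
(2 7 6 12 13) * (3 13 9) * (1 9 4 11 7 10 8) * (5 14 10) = (1 9 3 13 2 5 14 10 8)(4 11 7 6 12) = [0, 9, 5, 13, 11, 14, 12, 6, 1, 3, 8, 7, 4, 2, 10]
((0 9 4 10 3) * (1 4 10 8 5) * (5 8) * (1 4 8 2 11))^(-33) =((0 9 10 3)(1 8 2 11)(4 5))^(-33) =(0 3 10 9)(1 11 2 8)(4 5)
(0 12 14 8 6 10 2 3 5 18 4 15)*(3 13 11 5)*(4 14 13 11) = (0 12 13 4 15)(2 11 5 18 14 8 6 10) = [12, 1, 11, 3, 15, 18, 10, 7, 6, 9, 2, 5, 13, 4, 8, 0, 16, 17, 14]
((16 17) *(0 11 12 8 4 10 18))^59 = ((0 11 12 8 4 10 18)(16 17))^59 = (0 8 18 12 10 11 4)(16 17)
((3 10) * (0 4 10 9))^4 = ((0 4 10 3 9))^4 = (0 9 3 10 4)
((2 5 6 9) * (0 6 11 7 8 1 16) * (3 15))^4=(0 5 1 9 7)(2 8 6 11 16)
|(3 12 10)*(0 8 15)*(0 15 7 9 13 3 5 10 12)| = 6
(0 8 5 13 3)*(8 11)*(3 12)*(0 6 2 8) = (0 11)(2 8 5 13 12 3 6) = [11, 1, 8, 6, 4, 13, 2, 7, 5, 9, 10, 0, 3, 12]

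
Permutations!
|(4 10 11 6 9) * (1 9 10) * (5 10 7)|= 15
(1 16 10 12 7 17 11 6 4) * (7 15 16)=(1 7 17 11 6 4)(10 12 15 16)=[0, 7, 2, 3, 1, 5, 4, 17, 8, 9, 12, 6, 15, 13, 14, 16, 10, 11]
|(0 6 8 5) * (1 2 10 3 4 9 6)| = |(0 1 2 10 3 4 9 6 8 5)| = 10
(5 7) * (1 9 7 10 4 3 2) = [0, 9, 1, 2, 3, 10, 6, 5, 8, 7, 4] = (1 9 7 5 10 4 3 2)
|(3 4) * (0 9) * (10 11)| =2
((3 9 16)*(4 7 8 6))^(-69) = (16)(4 6 8 7)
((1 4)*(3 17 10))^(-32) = (3 17 10)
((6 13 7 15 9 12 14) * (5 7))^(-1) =((5 7 15 9 12 14 6 13))^(-1) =(5 13 6 14 12 9 15 7)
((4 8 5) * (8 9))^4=((4 9 8 5))^4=(9)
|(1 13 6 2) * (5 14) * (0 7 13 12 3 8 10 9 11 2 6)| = 24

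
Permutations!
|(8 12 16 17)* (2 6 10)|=12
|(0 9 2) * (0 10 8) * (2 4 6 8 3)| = 15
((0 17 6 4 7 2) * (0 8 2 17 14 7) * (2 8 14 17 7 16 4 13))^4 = (0 2)(4 13)(6 16)(14 17)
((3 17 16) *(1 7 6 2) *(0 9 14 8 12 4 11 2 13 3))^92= (0 14 12 11 1 6 3 16 9 8 4 2 7 13 17)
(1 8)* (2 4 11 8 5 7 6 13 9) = (1 5 7 6 13 9 2 4 11 8) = [0, 5, 4, 3, 11, 7, 13, 6, 1, 2, 10, 8, 12, 9]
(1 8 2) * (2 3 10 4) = [0, 8, 1, 10, 2, 5, 6, 7, 3, 9, 4] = (1 8 3 10 4 2)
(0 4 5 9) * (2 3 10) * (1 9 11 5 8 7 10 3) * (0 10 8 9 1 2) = (0 4 9 10)(5 11)(7 8) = [4, 1, 2, 3, 9, 11, 6, 8, 7, 10, 0, 5]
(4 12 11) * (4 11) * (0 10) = (0 10)(4 12) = [10, 1, 2, 3, 12, 5, 6, 7, 8, 9, 0, 11, 4]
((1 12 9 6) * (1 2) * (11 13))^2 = ((1 12 9 6 2)(11 13))^2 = (13)(1 9 2 12 6)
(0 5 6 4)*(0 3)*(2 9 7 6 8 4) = [5, 1, 9, 0, 3, 8, 2, 6, 4, 7] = (0 5 8 4 3)(2 9 7 6)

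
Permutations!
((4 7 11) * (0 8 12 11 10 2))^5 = ((0 8 12 11 4 7 10 2))^5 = (0 7 12 2 4 8 10 11)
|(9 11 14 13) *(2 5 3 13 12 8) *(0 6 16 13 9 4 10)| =24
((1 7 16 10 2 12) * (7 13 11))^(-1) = (1 12 2 10 16 7 11 13)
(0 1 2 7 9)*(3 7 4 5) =(0 1 2 4 5 3 7 9) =[1, 2, 4, 7, 5, 3, 6, 9, 8, 0]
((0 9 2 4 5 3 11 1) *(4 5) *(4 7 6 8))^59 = (0 5 1 2 11 9 3)(4 8 6 7)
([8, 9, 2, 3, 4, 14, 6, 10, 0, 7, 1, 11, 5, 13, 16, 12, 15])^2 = [0, 7, 2, 3, 4, 16, 6, 1, 8, 10, 9, 11, 14, 13, 15, 5, 12]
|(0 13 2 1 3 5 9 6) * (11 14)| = |(0 13 2 1 3 5 9 6)(11 14)| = 8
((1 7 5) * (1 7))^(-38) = (7)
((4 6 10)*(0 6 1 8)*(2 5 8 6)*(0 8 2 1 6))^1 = ((0 1)(2 5)(4 6 10))^1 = (0 1)(2 5)(4 6 10)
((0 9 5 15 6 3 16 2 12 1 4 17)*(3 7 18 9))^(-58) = (0 4 12 16)(1 2 3 17)(5 6 18)(7 9 15)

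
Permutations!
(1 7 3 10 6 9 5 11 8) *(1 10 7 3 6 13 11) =[0, 3, 2, 7, 4, 1, 9, 6, 10, 5, 13, 8, 12, 11] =(1 3 7 6 9 5)(8 10 13 11)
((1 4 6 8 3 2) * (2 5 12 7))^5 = (1 5 4 12 6 7 8 2 3)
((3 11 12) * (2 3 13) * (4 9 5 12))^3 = (2 4 12 3 9 13 11 5)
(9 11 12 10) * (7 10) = (7 10 9 11 12) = [0, 1, 2, 3, 4, 5, 6, 10, 8, 11, 9, 12, 7]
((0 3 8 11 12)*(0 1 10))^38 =((0 3 8 11 12 1 10))^38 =(0 11 10 8 1 3 12)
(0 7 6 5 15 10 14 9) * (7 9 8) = (0 9)(5 15 10 14 8 7 6) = [9, 1, 2, 3, 4, 15, 5, 6, 7, 0, 14, 11, 12, 13, 8, 10]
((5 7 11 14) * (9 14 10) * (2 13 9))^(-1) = ((2 13 9 14 5 7 11 10))^(-1) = (2 10 11 7 5 14 9 13)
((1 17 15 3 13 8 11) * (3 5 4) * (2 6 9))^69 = ((1 17 15 5 4 3 13 8 11)(2 6 9))^69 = (1 13 5)(3 15 11)(4 17 8)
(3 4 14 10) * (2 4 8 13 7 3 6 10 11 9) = [0, 1, 4, 8, 14, 5, 10, 3, 13, 2, 6, 9, 12, 7, 11] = (2 4 14 11 9)(3 8 13 7)(6 10)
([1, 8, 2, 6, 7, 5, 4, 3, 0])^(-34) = (0 8 1)(3 4)(6 7)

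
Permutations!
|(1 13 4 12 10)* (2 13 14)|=7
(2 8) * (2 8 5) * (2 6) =(8)(2 5 6) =[0, 1, 5, 3, 4, 6, 2, 7, 8]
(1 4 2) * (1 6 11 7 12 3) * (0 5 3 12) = (12)(0 5 3 1 4 2 6 11 7) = [5, 4, 6, 1, 2, 3, 11, 0, 8, 9, 10, 7, 12]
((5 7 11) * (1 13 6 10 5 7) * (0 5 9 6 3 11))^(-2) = (0 11 13 5 7 3 1)(6 10 9)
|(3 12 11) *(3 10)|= |(3 12 11 10)|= 4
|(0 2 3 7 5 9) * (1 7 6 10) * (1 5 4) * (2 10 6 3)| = 12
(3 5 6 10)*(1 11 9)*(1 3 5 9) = (1 11)(3 9)(5 6 10) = [0, 11, 2, 9, 4, 6, 10, 7, 8, 3, 5, 1]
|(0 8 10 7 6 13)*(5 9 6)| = 8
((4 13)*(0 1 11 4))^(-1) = ((0 1 11 4 13))^(-1) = (0 13 4 11 1)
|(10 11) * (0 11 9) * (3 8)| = 4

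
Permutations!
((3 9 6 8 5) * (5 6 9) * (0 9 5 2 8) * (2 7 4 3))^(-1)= (0 6 8 2 5 9)(3 4 7)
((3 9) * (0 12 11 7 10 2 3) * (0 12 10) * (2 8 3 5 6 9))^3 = ((0 10 8 3 2 5 6 9 12 11 7))^3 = (0 3 6 11 10 2 9 7 8 5 12)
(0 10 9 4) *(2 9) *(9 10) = (0 9 4)(2 10) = [9, 1, 10, 3, 0, 5, 6, 7, 8, 4, 2]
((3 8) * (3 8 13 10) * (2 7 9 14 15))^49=((2 7 9 14 15)(3 13 10))^49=(2 15 14 9 7)(3 13 10)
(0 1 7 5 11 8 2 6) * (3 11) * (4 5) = (0 1 7 4 5 3 11 8 2 6) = [1, 7, 6, 11, 5, 3, 0, 4, 2, 9, 10, 8]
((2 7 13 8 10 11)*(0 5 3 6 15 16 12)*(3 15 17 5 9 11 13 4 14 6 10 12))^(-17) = (17)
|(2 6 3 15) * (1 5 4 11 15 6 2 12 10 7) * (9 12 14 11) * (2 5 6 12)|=12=|(1 6 3 12 10 7)(2 5 4 9)(11 15 14)|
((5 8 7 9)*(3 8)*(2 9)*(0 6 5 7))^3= ((0 6 5 3 8)(2 9 7))^3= (9)(0 3 6 8 5)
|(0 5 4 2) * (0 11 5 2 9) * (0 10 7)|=8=|(0 2 11 5 4 9 10 7)|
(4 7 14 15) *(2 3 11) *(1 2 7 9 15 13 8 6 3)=[0, 2, 1, 11, 9, 5, 3, 14, 6, 15, 10, 7, 12, 8, 13, 4]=(1 2)(3 11 7 14 13 8 6)(4 9 15)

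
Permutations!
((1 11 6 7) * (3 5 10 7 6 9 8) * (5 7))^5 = ((1 11 9 8 3 7)(5 10))^5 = (1 7 3 8 9 11)(5 10)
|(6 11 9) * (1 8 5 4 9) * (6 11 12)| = 6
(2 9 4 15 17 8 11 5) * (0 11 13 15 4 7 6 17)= [11, 1, 9, 3, 4, 2, 17, 6, 13, 7, 10, 5, 12, 15, 14, 0, 16, 8]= (0 11 5 2 9 7 6 17 8 13 15)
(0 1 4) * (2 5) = (0 1 4)(2 5) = [1, 4, 5, 3, 0, 2]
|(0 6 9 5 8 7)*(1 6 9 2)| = 15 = |(0 9 5 8 7)(1 6 2)|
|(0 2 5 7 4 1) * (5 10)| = 7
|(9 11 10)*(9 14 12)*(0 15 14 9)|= |(0 15 14 12)(9 11 10)|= 12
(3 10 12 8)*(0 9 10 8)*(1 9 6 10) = [6, 9, 2, 8, 4, 5, 10, 7, 3, 1, 12, 11, 0] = (0 6 10 12)(1 9)(3 8)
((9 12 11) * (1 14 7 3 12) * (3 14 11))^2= ((1 11 9)(3 12)(7 14))^2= (14)(1 9 11)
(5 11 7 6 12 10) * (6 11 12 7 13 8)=(5 12 10)(6 7 11 13 8)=[0, 1, 2, 3, 4, 12, 7, 11, 6, 9, 5, 13, 10, 8]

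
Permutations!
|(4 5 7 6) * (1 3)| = |(1 3)(4 5 7 6)| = 4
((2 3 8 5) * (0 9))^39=((0 9)(2 3 8 5))^39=(0 9)(2 5 8 3)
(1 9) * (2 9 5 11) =[0, 5, 9, 3, 4, 11, 6, 7, 8, 1, 10, 2] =(1 5 11 2 9)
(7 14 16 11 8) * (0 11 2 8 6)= (0 11 6)(2 8 7 14 16)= [11, 1, 8, 3, 4, 5, 0, 14, 7, 9, 10, 6, 12, 13, 16, 15, 2]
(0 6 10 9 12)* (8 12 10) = (0 6 8 12)(9 10) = [6, 1, 2, 3, 4, 5, 8, 7, 12, 10, 9, 11, 0]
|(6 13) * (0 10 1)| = 6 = |(0 10 1)(6 13)|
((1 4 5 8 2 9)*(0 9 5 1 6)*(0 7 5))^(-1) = (0 2 8 5 7 6 9)(1 4)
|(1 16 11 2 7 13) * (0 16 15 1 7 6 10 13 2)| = |(0 16 11)(1 15)(2 6 10 13 7)| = 30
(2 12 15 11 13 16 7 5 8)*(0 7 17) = (0 7 5 8 2 12 15 11 13 16 17) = [7, 1, 12, 3, 4, 8, 6, 5, 2, 9, 10, 13, 15, 16, 14, 11, 17, 0]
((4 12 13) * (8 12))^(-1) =((4 8 12 13))^(-1) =(4 13 12 8)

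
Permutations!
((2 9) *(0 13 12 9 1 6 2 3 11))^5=(0 11 3 9 12 13)(1 2 6)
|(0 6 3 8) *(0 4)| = |(0 6 3 8 4)| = 5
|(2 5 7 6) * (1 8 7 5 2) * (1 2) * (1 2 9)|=5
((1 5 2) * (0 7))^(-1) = (0 7)(1 2 5)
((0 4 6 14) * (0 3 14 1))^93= ((0 4 6 1)(3 14))^93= (0 4 6 1)(3 14)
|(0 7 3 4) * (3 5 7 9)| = |(0 9 3 4)(5 7)| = 4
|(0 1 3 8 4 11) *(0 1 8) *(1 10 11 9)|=6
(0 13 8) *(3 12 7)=[13, 1, 2, 12, 4, 5, 6, 3, 0, 9, 10, 11, 7, 8]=(0 13 8)(3 12 7)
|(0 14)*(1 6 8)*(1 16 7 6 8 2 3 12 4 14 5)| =12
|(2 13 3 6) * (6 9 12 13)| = |(2 6)(3 9 12 13)| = 4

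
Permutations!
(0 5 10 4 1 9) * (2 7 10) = (0 5 2 7 10 4 1 9) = [5, 9, 7, 3, 1, 2, 6, 10, 8, 0, 4]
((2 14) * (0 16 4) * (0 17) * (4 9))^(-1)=((0 16 9 4 17)(2 14))^(-1)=(0 17 4 9 16)(2 14)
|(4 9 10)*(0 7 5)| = 3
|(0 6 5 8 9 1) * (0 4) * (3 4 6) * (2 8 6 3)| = 14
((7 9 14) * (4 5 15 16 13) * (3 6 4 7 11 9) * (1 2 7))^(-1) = ((1 2 7 3 6 4 5 15 16 13)(9 14 11))^(-1) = (1 13 16 15 5 4 6 3 7 2)(9 11 14)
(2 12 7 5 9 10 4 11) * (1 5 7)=(1 5 9 10 4 11 2 12)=[0, 5, 12, 3, 11, 9, 6, 7, 8, 10, 4, 2, 1]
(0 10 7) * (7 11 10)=[7, 1, 2, 3, 4, 5, 6, 0, 8, 9, 11, 10]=(0 7)(10 11)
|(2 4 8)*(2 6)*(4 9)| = 5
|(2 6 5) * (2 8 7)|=5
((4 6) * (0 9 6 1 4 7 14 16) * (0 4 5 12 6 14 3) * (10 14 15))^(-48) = ((0 9 15 10 14 16 4 1 5 12 6 7 3))^(-48) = (0 14 5 3 10 1 7 15 4 6 9 16 12)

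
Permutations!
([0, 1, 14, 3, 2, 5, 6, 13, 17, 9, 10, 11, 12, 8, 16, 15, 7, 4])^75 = [0, 1, 7, 3, 16, 5, 6, 17, 2, 9, 10, 11, 12, 4, 13, 15, 8, 14]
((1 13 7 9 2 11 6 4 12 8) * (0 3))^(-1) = (0 3)(1 8 12 4 6 11 2 9 7 13)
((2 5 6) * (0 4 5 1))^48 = ((0 4 5 6 2 1))^48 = (6)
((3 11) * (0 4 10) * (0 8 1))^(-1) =(0 1 8 10 4)(3 11)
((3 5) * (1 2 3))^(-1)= ((1 2 3 5))^(-1)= (1 5 3 2)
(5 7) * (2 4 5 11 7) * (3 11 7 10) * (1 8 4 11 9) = (1 8 4 5 2 11 10 3 9) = [0, 8, 11, 9, 5, 2, 6, 7, 4, 1, 3, 10]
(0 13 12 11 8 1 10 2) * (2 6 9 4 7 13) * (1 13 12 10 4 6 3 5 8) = (0 2)(1 4 7 12 11)(3 5 8 13 10)(6 9) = [2, 4, 0, 5, 7, 8, 9, 12, 13, 6, 3, 1, 11, 10]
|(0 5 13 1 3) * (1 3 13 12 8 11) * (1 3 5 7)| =|(0 7 1 13 5 12 8 11 3)| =9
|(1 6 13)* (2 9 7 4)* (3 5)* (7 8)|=30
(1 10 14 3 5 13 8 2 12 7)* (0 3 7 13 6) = (0 3 5 6)(1 10 14 7)(2 12 13 8) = [3, 10, 12, 5, 4, 6, 0, 1, 2, 9, 14, 11, 13, 8, 7]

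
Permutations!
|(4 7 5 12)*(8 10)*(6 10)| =|(4 7 5 12)(6 10 8)| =12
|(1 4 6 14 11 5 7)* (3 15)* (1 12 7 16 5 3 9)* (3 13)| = |(1 4 6 14 11 13 3 15 9)(5 16)(7 12)| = 18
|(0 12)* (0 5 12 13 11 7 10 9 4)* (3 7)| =8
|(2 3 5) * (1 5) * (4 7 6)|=12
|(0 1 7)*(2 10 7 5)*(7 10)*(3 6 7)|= 7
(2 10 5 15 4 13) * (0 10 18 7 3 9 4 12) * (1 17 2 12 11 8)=[10, 17, 18, 9, 13, 15, 6, 3, 1, 4, 5, 8, 0, 12, 14, 11, 16, 2, 7]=(0 10 5 15 11 8 1 17 2 18 7 3 9 4 13 12)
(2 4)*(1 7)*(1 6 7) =(2 4)(6 7) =[0, 1, 4, 3, 2, 5, 7, 6]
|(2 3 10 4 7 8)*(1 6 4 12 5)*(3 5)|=|(1 6 4 7 8 2 5)(3 10 12)|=21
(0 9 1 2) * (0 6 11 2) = [9, 0, 6, 3, 4, 5, 11, 7, 8, 1, 10, 2] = (0 9 1)(2 6 11)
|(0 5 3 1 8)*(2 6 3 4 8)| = |(0 5 4 8)(1 2 6 3)| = 4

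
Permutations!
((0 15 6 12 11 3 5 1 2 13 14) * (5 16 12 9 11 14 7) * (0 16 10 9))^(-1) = (0 6 15)(1 5 7 13 2)(3 11 9 10)(12 16 14)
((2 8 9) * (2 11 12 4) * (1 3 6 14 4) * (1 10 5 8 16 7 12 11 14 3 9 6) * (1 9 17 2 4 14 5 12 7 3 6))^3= (1 16 5 17 3 8 2 9)(10 12)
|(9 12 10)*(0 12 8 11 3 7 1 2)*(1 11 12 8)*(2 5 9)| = 15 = |(0 8 12 10 2)(1 5 9)(3 7 11)|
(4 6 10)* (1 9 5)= (1 9 5)(4 6 10)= [0, 9, 2, 3, 6, 1, 10, 7, 8, 5, 4]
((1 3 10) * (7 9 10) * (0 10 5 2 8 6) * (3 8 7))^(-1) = (0 6 8 1 10)(2 5 9 7)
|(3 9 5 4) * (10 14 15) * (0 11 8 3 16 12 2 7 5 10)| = 24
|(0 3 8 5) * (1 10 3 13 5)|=12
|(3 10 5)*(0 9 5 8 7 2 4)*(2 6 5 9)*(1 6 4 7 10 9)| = |(0 2 7 4)(1 6 5 3 9)(8 10)| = 20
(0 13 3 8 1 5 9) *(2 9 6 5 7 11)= (0 13 3 8 1 7 11 2 9)(5 6)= [13, 7, 9, 8, 4, 6, 5, 11, 1, 0, 10, 2, 12, 3]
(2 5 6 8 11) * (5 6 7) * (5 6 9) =(2 9 5 7 6 8 11) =[0, 1, 9, 3, 4, 7, 8, 6, 11, 5, 10, 2]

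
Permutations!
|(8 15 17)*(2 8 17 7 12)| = 5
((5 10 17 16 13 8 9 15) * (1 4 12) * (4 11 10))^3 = ((1 11 10 17 16 13 8 9 15 5 4 12))^3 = (1 17 8 5)(4 11 16 9)(10 13 15 12)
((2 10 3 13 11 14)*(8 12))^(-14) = (2 11 3)(10 14 13)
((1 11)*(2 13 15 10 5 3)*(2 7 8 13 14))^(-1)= ((1 11)(2 14)(3 7 8 13 15 10 5))^(-1)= (1 11)(2 14)(3 5 10 15 13 8 7)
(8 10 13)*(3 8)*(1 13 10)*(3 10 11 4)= (1 13 10 11 4 3 8)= [0, 13, 2, 8, 3, 5, 6, 7, 1, 9, 11, 4, 12, 10]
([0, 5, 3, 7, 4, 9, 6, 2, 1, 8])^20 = (9)(2 7 3)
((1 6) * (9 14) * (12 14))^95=((1 6)(9 12 14))^95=(1 6)(9 14 12)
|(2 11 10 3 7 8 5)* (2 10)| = 10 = |(2 11)(3 7 8 5 10)|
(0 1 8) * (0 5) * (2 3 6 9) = (0 1 8 5)(2 3 6 9) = [1, 8, 3, 6, 4, 0, 9, 7, 5, 2]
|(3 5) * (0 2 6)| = |(0 2 6)(3 5)| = 6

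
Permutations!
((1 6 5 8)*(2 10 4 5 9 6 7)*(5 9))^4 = ((1 7 2 10 4 9 6 5 8))^4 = (1 4 8 10 5 2 6 7 9)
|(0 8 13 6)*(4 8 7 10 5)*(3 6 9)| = |(0 7 10 5 4 8 13 9 3 6)| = 10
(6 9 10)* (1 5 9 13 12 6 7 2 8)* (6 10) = (1 5 9 6 13 12 10 7 2 8) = [0, 5, 8, 3, 4, 9, 13, 2, 1, 6, 7, 11, 10, 12]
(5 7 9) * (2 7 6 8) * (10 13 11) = [0, 1, 7, 3, 4, 6, 8, 9, 2, 5, 13, 10, 12, 11] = (2 7 9 5 6 8)(10 13 11)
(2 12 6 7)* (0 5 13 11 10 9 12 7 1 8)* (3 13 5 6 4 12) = (0 6 1 8)(2 7)(3 13 11 10 9)(4 12) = [6, 8, 7, 13, 12, 5, 1, 2, 0, 3, 9, 10, 4, 11]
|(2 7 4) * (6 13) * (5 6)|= |(2 7 4)(5 6 13)|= 3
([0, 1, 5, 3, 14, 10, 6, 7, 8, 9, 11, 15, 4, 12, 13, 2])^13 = (2 11 5 15 10)(4 14 13 12)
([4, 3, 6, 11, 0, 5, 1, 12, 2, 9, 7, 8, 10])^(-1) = [4, 6, 8, 1, 0, 5, 2, 10, 11, 9, 12, 3, 7]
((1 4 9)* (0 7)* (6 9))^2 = (1 6)(4 9)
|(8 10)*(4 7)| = 2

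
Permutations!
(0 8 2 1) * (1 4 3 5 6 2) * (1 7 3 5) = [8, 0, 4, 1, 5, 6, 2, 3, 7] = (0 8 7 3 1)(2 4 5 6)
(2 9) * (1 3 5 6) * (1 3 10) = [0, 10, 9, 5, 4, 6, 3, 7, 8, 2, 1] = (1 10)(2 9)(3 5 6)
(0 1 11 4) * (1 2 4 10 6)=(0 2 4)(1 11 10 6)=[2, 11, 4, 3, 0, 5, 1, 7, 8, 9, 6, 10]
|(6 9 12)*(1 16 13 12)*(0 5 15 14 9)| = |(0 5 15 14 9 1 16 13 12 6)| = 10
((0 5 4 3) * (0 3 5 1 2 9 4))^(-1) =((0 1 2 9 4 5))^(-1) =(0 5 4 9 2 1)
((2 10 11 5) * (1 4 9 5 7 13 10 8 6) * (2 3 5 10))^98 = (1 8 13 11 9)(2 7 10 4 6)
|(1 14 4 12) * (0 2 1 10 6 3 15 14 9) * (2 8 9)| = |(0 8 9)(1 2)(3 15 14 4 12 10 6)| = 42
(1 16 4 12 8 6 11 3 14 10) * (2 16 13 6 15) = (1 13 6 11 3 14 10)(2 16 4 12 8 15) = [0, 13, 16, 14, 12, 5, 11, 7, 15, 9, 1, 3, 8, 6, 10, 2, 4]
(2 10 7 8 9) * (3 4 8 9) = [0, 1, 10, 4, 8, 5, 6, 9, 3, 2, 7] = (2 10 7 9)(3 4 8)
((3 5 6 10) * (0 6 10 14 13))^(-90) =((0 6 14 13)(3 5 10))^(-90) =(0 14)(6 13)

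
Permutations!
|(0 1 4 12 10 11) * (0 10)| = 4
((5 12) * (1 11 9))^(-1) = (1 9 11)(5 12)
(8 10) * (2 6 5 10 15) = (2 6 5 10 8 15) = [0, 1, 6, 3, 4, 10, 5, 7, 15, 9, 8, 11, 12, 13, 14, 2]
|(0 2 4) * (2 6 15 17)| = |(0 6 15 17 2 4)| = 6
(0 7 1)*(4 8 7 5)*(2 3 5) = (0 2 3 5 4 8 7 1) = [2, 0, 3, 5, 8, 4, 6, 1, 7]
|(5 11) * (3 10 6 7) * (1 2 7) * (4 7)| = 14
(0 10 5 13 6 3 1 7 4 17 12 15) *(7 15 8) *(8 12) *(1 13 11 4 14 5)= (0 10 1 15)(3 13 6)(4 17 8 7 14 5 11)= [10, 15, 2, 13, 17, 11, 3, 14, 7, 9, 1, 4, 12, 6, 5, 0, 16, 8]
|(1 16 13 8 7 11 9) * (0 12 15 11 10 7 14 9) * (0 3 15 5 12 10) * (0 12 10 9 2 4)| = |(0 9 1 16 13 8 14 2 4)(3 15 11)(5 10 7 12)| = 36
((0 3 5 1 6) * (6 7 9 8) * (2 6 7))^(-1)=(0 6 2 1 5 3)(7 8 9)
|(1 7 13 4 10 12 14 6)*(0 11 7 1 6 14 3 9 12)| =6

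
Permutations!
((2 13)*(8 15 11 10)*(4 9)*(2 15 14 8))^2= ((2 13 15 11 10)(4 9)(8 14))^2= (2 15 10 13 11)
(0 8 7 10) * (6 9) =(0 8 7 10)(6 9) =[8, 1, 2, 3, 4, 5, 9, 10, 7, 6, 0]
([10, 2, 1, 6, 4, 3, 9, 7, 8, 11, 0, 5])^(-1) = [10, 2, 1, 5, 4, 11, 3, 7, 8, 6, 0, 9]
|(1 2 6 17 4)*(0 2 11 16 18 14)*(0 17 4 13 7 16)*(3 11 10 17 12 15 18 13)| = |(0 2 6 4 1 10 17 3 11)(7 16 13)(12 15 18 14)| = 36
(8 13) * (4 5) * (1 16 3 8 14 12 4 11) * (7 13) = (1 16 3 8 7 13 14 12 4 5 11) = [0, 16, 2, 8, 5, 11, 6, 13, 7, 9, 10, 1, 4, 14, 12, 15, 3]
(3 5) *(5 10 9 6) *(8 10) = [0, 1, 2, 8, 4, 3, 5, 7, 10, 6, 9] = (3 8 10 9 6 5)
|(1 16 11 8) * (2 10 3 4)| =|(1 16 11 8)(2 10 3 4)| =4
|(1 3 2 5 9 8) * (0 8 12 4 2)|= 20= |(0 8 1 3)(2 5 9 12 4)|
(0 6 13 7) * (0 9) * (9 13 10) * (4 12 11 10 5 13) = [6, 1, 2, 3, 12, 13, 5, 4, 8, 0, 9, 10, 11, 7] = (0 6 5 13 7 4 12 11 10 9)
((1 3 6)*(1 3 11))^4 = (11)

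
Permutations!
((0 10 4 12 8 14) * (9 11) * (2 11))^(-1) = (0 14 8 12 4 10)(2 9 11)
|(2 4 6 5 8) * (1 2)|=|(1 2 4 6 5 8)|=6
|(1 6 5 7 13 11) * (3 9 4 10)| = |(1 6 5 7 13 11)(3 9 4 10)| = 12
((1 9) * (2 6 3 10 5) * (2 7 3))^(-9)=(1 9)(2 6)(3 7 5 10)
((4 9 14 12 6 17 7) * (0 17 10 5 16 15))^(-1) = ((0 17 7 4 9 14 12 6 10 5 16 15))^(-1) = (0 15 16 5 10 6 12 14 9 4 7 17)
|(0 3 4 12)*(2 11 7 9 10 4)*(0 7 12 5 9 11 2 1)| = |(0 3 1)(4 5 9 10)(7 11 12)| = 12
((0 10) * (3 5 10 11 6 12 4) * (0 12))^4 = (0 11 6)(3 4 12 10 5)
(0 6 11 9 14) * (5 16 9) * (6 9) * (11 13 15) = (0 9 14)(5 16 6 13 15 11) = [9, 1, 2, 3, 4, 16, 13, 7, 8, 14, 10, 5, 12, 15, 0, 11, 6]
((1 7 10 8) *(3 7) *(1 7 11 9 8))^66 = ((1 3 11 9 8 7 10))^66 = (1 9 10 11 7 3 8)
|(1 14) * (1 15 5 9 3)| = |(1 14 15 5 9 3)| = 6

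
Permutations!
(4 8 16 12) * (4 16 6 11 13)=(4 8 6 11 13)(12 16)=[0, 1, 2, 3, 8, 5, 11, 7, 6, 9, 10, 13, 16, 4, 14, 15, 12]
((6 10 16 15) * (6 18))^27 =((6 10 16 15 18))^27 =(6 16 18 10 15)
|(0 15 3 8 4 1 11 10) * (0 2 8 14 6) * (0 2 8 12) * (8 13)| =|(0 15 3 14 6 2 12)(1 11 10 13 8 4)| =42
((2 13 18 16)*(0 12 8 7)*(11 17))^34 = (0 8)(2 18)(7 12)(13 16)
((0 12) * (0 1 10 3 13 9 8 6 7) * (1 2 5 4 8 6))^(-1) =(0 7 6 9 13 3 10 1 8 4 5 2 12) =((0 12 2 5 4 8 1 10 3 13 9 6 7))^(-1)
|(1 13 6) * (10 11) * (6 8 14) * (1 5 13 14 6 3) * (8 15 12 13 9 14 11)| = |(1 11 10 8 6 5 9 14 3)(12 13 15)| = 9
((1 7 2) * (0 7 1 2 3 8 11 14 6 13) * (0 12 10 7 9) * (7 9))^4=(0 11 12 7 14 10 3 6 9 8 13)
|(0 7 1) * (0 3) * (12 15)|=|(0 7 1 3)(12 15)|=4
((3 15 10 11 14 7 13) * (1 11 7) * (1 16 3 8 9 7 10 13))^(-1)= (1 7 9 8 13 15 3 16 14 11)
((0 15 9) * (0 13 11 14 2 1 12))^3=(0 13 2)(1 15 11)(9 14 12)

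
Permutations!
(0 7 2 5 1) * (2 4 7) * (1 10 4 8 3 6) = (0 2 5 10 4 7 8 3 6 1) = [2, 0, 5, 6, 7, 10, 1, 8, 3, 9, 4]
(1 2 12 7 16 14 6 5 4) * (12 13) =(1 2 13 12 7 16 14 6 5 4) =[0, 2, 13, 3, 1, 4, 5, 16, 8, 9, 10, 11, 7, 12, 6, 15, 14]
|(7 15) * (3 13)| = 2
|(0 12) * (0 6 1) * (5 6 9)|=6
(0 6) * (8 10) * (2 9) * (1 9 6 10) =[10, 9, 6, 3, 4, 5, 0, 7, 1, 2, 8] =(0 10 8 1 9 2 6)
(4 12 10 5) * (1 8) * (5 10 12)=[0, 8, 2, 3, 5, 4, 6, 7, 1, 9, 10, 11, 12]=(12)(1 8)(4 5)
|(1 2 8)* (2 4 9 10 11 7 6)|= |(1 4 9 10 11 7 6 2 8)|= 9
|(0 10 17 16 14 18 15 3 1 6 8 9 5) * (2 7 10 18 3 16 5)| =|(0 18 15 16 14 3 1 6 8 9 2 7 10 17 5)| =15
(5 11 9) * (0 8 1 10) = (0 8 1 10)(5 11 9) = [8, 10, 2, 3, 4, 11, 6, 7, 1, 5, 0, 9]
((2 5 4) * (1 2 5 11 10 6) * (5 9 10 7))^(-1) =(1 6 10 9 4 5 7 11 2)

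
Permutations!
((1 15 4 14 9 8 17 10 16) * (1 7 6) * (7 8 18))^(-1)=(1 6 7 18 9 14 4 15)(8 16 10 17)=((1 15 4 14 9 18 7 6)(8 17 10 16))^(-1)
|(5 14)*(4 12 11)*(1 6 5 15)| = |(1 6 5 14 15)(4 12 11)| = 15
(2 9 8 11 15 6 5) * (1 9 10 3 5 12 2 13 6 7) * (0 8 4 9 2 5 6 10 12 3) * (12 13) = (0 8 11 15 7 1 2 13 10)(3 6)(4 9)(5 12) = [8, 2, 13, 6, 9, 12, 3, 1, 11, 4, 0, 15, 5, 10, 14, 7]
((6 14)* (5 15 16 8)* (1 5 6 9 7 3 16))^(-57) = (3 7 9 14 6 8 16)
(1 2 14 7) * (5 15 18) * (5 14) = [0, 2, 5, 3, 4, 15, 6, 1, 8, 9, 10, 11, 12, 13, 7, 18, 16, 17, 14] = (1 2 5 15 18 14 7)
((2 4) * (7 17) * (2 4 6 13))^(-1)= ((2 6 13)(7 17))^(-1)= (2 13 6)(7 17)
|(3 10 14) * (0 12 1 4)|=|(0 12 1 4)(3 10 14)|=12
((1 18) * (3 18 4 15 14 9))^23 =(1 15 9 18 4 14 3)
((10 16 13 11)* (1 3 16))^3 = ((1 3 16 13 11 10))^3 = (1 13)(3 11)(10 16)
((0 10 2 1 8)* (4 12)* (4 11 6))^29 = (0 8 1 2 10)(4 12 11 6)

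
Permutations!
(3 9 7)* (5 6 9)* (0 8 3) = [8, 1, 2, 5, 4, 6, 9, 0, 3, 7] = (0 8 3 5 6 9 7)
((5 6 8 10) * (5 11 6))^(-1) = ((6 8 10 11))^(-1) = (6 11 10 8)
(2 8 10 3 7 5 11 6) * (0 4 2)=(0 4 2 8 10 3 7 5 11 6)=[4, 1, 8, 7, 2, 11, 0, 5, 10, 9, 3, 6]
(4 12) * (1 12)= [0, 12, 2, 3, 1, 5, 6, 7, 8, 9, 10, 11, 4]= (1 12 4)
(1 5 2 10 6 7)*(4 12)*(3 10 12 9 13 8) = [0, 5, 12, 10, 9, 2, 7, 1, 3, 13, 6, 11, 4, 8] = (1 5 2 12 4 9 13 8 3 10 6 7)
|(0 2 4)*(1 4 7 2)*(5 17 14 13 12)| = 30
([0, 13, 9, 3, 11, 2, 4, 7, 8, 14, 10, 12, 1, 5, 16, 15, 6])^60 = [0, 14, 4, 3, 5, 6, 13, 7, 8, 11, 10, 2, 9, 16, 12, 15, 1]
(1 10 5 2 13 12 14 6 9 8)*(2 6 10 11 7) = (1 11 7 2 13 12 14 10 5 6 9 8) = [0, 11, 13, 3, 4, 6, 9, 2, 1, 8, 5, 7, 14, 12, 10]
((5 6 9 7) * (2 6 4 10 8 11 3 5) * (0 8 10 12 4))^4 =((0 8 11 3 5)(2 6 9 7)(4 12))^4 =(12)(0 5 3 11 8)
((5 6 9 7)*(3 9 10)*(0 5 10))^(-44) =(10)(0 5 6)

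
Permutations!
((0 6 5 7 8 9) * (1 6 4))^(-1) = ((0 4 1 6 5 7 8 9))^(-1) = (0 9 8 7 5 6 1 4)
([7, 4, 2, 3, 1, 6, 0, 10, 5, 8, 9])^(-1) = [6, 4, 2, 3, 1, 8, 5, 0, 9, 10, 7]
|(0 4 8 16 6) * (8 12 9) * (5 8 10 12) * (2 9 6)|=10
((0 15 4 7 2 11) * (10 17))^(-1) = (0 11 2 7 4 15)(10 17)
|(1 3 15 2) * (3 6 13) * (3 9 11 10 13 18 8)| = 28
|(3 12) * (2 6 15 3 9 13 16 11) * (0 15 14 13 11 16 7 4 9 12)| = |(16)(0 15 3)(2 6 14 13 7 4 9 11)| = 24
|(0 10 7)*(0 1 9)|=|(0 10 7 1 9)|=5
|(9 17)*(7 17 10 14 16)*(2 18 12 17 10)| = |(2 18 12 17 9)(7 10 14 16)| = 20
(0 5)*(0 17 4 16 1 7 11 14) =[5, 7, 2, 3, 16, 17, 6, 11, 8, 9, 10, 14, 12, 13, 0, 15, 1, 4] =(0 5 17 4 16 1 7 11 14)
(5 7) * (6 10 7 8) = (5 8 6 10 7) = [0, 1, 2, 3, 4, 8, 10, 5, 6, 9, 7]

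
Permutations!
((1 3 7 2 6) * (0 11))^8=(11)(1 2 3 6 7)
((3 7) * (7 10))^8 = ((3 10 7))^8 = (3 7 10)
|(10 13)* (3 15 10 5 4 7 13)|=12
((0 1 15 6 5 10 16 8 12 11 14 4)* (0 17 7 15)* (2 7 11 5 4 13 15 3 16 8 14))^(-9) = (0 1)(2 3 14 15 4 11 7 16 13 6 17)(5 12 8 10) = ((0 1)(2 7 3 16 14 13 15 6 4 17 11)(5 10 8 12))^(-9)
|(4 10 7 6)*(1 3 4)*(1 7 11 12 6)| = 8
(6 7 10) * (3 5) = (3 5)(6 7 10) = [0, 1, 2, 5, 4, 3, 7, 10, 8, 9, 6]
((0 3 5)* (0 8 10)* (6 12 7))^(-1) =(0 10 8 5 3)(6 7 12)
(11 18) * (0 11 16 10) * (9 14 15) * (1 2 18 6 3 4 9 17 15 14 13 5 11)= [1, 2, 18, 4, 9, 11, 3, 7, 8, 13, 0, 6, 12, 5, 14, 17, 10, 15, 16]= (0 1 2 18 16 10)(3 4 9 13 5 11 6)(15 17)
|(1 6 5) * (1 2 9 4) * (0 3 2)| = 8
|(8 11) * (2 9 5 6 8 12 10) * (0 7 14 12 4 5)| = 35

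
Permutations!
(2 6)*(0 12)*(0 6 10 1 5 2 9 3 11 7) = (0 12 6 9 3 11 7)(1 5 2 10) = [12, 5, 10, 11, 4, 2, 9, 0, 8, 3, 1, 7, 6]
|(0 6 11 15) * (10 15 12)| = 6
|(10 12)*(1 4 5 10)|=|(1 4 5 10 12)|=5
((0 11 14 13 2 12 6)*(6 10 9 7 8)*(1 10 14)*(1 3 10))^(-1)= (0 6 8 7 9 10 3 11)(2 13 14 12)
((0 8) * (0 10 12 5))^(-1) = (0 5 12 10 8)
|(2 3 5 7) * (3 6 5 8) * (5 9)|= 10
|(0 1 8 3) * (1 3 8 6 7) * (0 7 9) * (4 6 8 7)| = 15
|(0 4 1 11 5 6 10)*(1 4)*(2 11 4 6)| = |(0 1 4 6 10)(2 11 5)| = 15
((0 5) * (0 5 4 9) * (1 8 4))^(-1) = (0 9 4 8 1)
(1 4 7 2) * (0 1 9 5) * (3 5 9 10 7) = (0 1 4 3 5)(2 10 7) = [1, 4, 10, 5, 3, 0, 6, 2, 8, 9, 7]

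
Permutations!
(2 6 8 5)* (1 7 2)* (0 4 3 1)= (0 4 3 1 7 2 6 8 5)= [4, 7, 6, 1, 3, 0, 8, 2, 5]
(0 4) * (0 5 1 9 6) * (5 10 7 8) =(0 4 10 7 8 5 1 9 6) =[4, 9, 2, 3, 10, 1, 0, 8, 5, 6, 7]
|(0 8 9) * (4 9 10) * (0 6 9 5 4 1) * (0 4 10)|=4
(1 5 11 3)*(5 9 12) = (1 9 12 5 11 3) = [0, 9, 2, 1, 4, 11, 6, 7, 8, 12, 10, 3, 5]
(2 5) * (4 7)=(2 5)(4 7)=[0, 1, 5, 3, 7, 2, 6, 4]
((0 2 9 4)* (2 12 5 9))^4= (0 4 9 5 12)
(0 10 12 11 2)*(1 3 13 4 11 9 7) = [10, 3, 0, 13, 11, 5, 6, 1, 8, 7, 12, 2, 9, 4] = (0 10 12 9 7 1 3 13 4 11 2)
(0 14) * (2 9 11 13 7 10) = (0 14)(2 9 11 13 7 10) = [14, 1, 9, 3, 4, 5, 6, 10, 8, 11, 2, 13, 12, 7, 0]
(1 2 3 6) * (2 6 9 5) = [0, 6, 3, 9, 4, 2, 1, 7, 8, 5] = (1 6)(2 3 9 5)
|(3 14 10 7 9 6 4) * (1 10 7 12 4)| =9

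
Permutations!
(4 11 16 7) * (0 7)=(0 7 4 11 16)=[7, 1, 2, 3, 11, 5, 6, 4, 8, 9, 10, 16, 12, 13, 14, 15, 0]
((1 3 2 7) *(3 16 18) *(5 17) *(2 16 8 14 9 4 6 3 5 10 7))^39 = (18)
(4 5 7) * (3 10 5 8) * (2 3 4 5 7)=(2 3 10 7 5)(4 8)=[0, 1, 3, 10, 8, 2, 6, 5, 4, 9, 7]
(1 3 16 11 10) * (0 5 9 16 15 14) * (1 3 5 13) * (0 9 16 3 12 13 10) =(0 10 12 13 1 5 16 11)(3 15 14 9) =[10, 5, 2, 15, 4, 16, 6, 7, 8, 3, 12, 0, 13, 1, 9, 14, 11]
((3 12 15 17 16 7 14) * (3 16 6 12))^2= ((6 12 15 17)(7 14 16))^2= (6 15)(7 16 14)(12 17)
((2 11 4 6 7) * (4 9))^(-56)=(2 6 9)(4 11 7)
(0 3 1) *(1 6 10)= (0 3 6 10 1)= [3, 0, 2, 6, 4, 5, 10, 7, 8, 9, 1]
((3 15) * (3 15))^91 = ((15))^91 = (15)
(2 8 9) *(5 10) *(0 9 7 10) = (0 9 2 8 7 10 5) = [9, 1, 8, 3, 4, 0, 6, 10, 7, 2, 5]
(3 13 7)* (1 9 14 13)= (1 9 14 13 7 3)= [0, 9, 2, 1, 4, 5, 6, 3, 8, 14, 10, 11, 12, 7, 13]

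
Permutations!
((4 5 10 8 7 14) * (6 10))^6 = (4 14 7 8 10 6 5)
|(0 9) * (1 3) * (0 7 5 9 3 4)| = |(0 3 1 4)(5 9 7)| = 12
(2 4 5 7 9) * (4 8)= (2 8 4 5 7 9)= [0, 1, 8, 3, 5, 7, 6, 9, 4, 2]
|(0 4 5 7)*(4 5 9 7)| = |(0 5 4 9 7)| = 5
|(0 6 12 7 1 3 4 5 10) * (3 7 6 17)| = 6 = |(0 17 3 4 5 10)(1 7)(6 12)|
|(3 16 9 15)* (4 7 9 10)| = |(3 16 10 4 7 9 15)| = 7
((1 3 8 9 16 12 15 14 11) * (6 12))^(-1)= ((1 3 8 9 16 6 12 15 14 11))^(-1)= (1 11 14 15 12 6 16 9 8 3)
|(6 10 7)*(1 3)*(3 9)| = 3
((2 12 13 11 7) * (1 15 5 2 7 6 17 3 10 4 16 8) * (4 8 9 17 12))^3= (1 2 9 10 15 4 17 8 5 16 3)(6 11 13 12)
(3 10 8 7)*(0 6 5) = (0 6 5)(3 10 8 7) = [6, 1, 2, 10, 4, 0, 5, 3, 7, 9, 8]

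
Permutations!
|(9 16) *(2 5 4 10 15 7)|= 6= |(2 5 4 10 15 7)(9 16)|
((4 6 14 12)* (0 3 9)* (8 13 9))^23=((0 3 8 13 9)(4 6 14 12))^23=(0 13 3 9 8)(4 12 14 6)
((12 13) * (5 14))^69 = (5 14)(12 13) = ((5 14)(12 13))^69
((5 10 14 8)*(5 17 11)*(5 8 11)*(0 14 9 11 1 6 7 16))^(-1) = ((0 14 1 6 7 16)(5 10 9 11 8 17))^(-1) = (0 16 7 6 1 14)(5 17 8 11 9 10)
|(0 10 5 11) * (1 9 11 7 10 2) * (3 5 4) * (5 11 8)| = |(0 2 1 9 8 5 7 10 4 3 11)| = 11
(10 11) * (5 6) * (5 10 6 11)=(5 11 6 10)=[0, 1, 2, 3, 4, 11, 10, 7, 8, 9, 5, 6]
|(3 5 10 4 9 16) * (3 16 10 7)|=3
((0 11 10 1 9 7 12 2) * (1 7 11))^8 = (12)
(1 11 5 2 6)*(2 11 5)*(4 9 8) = (1 5 11 2 6)(4 9 8) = [0, 5, 6, 3, 9, 11, 1, 7, 4, 8, 10, 2]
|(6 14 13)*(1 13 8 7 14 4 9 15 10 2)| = |(1 13 6 4 9 15 10 2)(7 14 8)| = 24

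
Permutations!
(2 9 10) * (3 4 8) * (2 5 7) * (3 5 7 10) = [0, 1, 9, 4, 8, 10, 6, 2, 5, 3, 7] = (2 9 3 4 8 5 10 7)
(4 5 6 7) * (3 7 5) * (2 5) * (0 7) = (0 7 4 3)(2 5 6) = [7, 1, 5, 0, 3, 6, 2, 4]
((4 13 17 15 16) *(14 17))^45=((4 13 14 17 15 16))^45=(4 17)(13 15)(14 16)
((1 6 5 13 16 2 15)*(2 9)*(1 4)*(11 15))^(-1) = ((1 6 5 13 16 9 2 11 15 4))^(-1) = (1 4 15 11 2 9 16 13 5 6)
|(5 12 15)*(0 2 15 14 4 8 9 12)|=|(0 2 15 5)(4 8 9 12 14)|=20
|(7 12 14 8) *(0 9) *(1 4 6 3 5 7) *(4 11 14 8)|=|(0 9)(1 11 14 4 6 3 5 7 12 8)|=10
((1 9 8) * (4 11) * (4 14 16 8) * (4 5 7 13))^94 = (1 13 16 5 11)(4 8 7 14 9)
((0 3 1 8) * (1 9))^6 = (0 3 9 1 8)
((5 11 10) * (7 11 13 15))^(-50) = (5 11 15)(7 13 10)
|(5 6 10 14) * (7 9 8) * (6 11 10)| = |(5 11 10 14)(7 9 8)| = 12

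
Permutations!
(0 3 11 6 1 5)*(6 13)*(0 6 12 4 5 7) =(0 3 11 13 12 4 5 6 1 7) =[3, 7, 2, 11, 5, 6, 1, 0, 8, 9, 10, 13, 4, 12]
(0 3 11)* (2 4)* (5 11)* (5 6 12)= [3, 1, 4, 6, 2, 11, 12, 7, 8, 9, 10, 0, 5]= (0 3 6 12 5 11)(2 4)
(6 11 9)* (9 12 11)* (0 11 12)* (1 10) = [11, 10, 2, 3, 4, 5, 9, 7, 8, 6, 1, 0, 12] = (12)(0 11)(1 10)(6 9)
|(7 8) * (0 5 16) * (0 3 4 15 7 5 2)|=14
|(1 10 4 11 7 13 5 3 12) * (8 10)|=|(1 8 10 4 11 7 13 5 3 12)|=10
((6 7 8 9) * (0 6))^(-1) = ((0 6 7 8 9))^(-1) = (0 9 8 7 6)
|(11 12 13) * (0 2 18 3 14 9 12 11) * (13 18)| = |(0 2 13)(3 14 9 12 18)| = 15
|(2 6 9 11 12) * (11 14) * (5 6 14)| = |(2 14 11 12)(5 6 9)| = 12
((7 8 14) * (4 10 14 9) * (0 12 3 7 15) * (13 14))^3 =((0 12 3 7 8 9 4 10 13 14 15))^3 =(0 7 4 14 12 8 10 15 3 9 13)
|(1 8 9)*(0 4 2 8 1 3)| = |(0 4 2 8 9 3)| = 6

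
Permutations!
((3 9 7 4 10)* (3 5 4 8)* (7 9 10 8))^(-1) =((3 10 5 4 8))^(-1) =(3 8 4 5 10)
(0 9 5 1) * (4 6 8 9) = (0 4 6 8 9 5 1) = [4, 0, 2, 3, 6, 1, 8, 7, 9, 5]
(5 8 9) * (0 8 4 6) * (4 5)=(0 8 9 4 6)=[8, 1, 2, 3, 6, 5, 0, 7, 9, 4]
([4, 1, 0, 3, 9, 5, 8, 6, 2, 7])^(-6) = [4, 1, 0, 3, 9, 5, 8, 6, 2, 7]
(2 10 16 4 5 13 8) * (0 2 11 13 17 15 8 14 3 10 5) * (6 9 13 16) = (0 2 5 17 15 8 11 16 4)(3 10 6 9 13 14) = [2, 1, 5, 10, 0, 17, 9, 7, 11, 13, 6, 16, 12, 14, 3, 8, 4, 15]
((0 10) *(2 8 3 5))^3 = (0 10)(2 5 3 8)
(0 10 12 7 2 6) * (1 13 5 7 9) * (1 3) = (0 10 12 9 3 1 13 5 7 2 6) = [10, 13, 6, 1, 4, 7, 0, 2, 8, 3, 12, 11, 9, 5]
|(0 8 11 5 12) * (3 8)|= |(0 3 8 11 5 12)|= 6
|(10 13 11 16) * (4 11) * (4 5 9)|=|(4 11 16 10 13 5 9)|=7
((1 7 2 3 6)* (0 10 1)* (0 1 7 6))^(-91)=((0 10 7 2 3)(1 6))^(-91)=(0 3 2 7 10)(1 6)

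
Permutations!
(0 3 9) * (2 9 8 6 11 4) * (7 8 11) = (0 3 11 4 2 9)(6 7 8) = [3, 1, 9, 11, 2, 5, 7, 8, 6, 0, 10, 4]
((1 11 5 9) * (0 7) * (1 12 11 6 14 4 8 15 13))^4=((0 7)(1 6 14 4 8 15 13)(5 9 12 11))^4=(1 8 6 15 14 13 4)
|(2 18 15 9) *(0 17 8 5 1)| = |(0 17 8 5 1)(2 18 15 9)| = 20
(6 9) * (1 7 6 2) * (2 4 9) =[0, 7, 1, 3, 9, 5, 2, 6, 8, 4] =(1 7 6 2)(4 9)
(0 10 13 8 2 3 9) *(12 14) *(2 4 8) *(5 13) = (0 10 5 13 2 3 9)(4 8)(12 14) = [10, 1, 3, 9, 8, 13, 6, 7, 4, 0, 5, 11, 14, 2, 12]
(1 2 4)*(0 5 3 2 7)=[5, 7, 4, 2, 1, 3, 6, 0]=(0 5 3 2 4 1 7)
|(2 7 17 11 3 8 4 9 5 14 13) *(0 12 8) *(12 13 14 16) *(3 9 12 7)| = 12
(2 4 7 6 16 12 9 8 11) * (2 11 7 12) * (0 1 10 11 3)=(0 1 10 11 3)(2 4 12 9 8 7 6 16)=[1, 10, 4, 0, 12, 5, 16, 6, 7, 8, 11, 3, 9, 13, 14, 15, 2]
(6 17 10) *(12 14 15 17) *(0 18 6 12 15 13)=(0 18 6 15 17 10 12 14 13)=[18, 1, 2, 3, 4, 5, 15, 7, 8, 9, 12, 11, 14, 0, 13, 17, 16, 10, 6]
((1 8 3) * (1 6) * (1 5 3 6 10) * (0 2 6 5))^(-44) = ((0 2 6)(1 8 5 3 10))^(-44) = (0 2 6)(1 8 5 3 10)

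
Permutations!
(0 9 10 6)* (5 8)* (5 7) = (0 9 10 6)(5 8 7) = [9, 1, 2, 3, 4, 8, 0, 5, 7, 10, 6]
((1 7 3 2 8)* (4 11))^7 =((1 7 3 2 8)(4 11))^7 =(1 3 8 7 2)(4 11)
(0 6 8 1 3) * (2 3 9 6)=(0 2 3)(1 9 6 8)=[2, 9, 3, 0, 4, 5, 8, 7, 1, 6]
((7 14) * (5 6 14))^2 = (5 14)(6 7)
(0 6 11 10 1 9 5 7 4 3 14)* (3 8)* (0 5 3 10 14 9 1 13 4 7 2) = (0 6 11 14 5 2)(3 9)(4 8 10 13) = [6, 1, 0, 9, 8, 2, 11, 7, 10, 3, 13, 14, 12, 4, 5]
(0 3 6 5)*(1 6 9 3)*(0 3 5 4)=(0 1 6 4)(3 9 5)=[1, 6, 2, 9, 0, 3, 4, 7, 8, 5]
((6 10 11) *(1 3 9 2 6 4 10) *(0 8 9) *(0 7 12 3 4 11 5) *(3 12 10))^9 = ((12)(0 8 9 2 6 1 4 3 7 10 5))^9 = (12)(0 10 3 1 2 8 5 7 4 6 9)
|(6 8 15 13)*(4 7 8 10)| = |(4 7 8 15 13 6 10)| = 7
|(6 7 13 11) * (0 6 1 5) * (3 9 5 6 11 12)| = 10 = |(0 11 1 6 7 13 12 3 9 5)|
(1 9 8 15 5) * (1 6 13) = (1 9 8 15 5 6 13) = [0, 9, 2, 3, 4, 6, 13, 7, 15, 8, 10, 11, 12, 1, 14, 5]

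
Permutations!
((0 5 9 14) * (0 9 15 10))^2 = (0 15)(5 10)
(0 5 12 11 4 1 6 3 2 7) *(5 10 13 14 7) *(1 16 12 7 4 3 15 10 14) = (0 14 4 16 12 11 3 2 5 7)(1 6 15 10 13) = [14, 6, 5, 2, 16, 7, 15, 0, 8, 9, 13, 3, 11, 1, 4, 10, 12]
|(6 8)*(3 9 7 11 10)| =|(3 9 7 11 10)(6 8)| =10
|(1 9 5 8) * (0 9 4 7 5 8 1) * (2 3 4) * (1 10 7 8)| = 21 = |(0 9 1 2 3 4 8)(5 10 7)|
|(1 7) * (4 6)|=2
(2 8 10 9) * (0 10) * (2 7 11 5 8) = [10, 1, 2, 3, 4, 8, 6, 11, 0, 7, 9, 5] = (0 10 9 7 11 5 8)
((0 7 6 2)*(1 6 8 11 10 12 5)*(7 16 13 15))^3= (0 15 11 5 2 13 8 12 6 16 7 10 1)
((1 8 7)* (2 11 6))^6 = ((1 8 7)(2 11 6))^6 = (11)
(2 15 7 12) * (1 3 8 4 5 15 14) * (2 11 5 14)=(1 3 8 4 14)(5 15 7 12 11)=[0, 3, 2, 8, 14, 15, 6, 12, 4, 9, 10, 5, 11, 13, 1, 7]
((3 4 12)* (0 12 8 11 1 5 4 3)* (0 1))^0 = (12)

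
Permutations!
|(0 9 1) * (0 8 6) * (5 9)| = |(0 5 9 1 8 6)| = 6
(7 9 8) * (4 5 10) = (4 5 10)(7 9 8) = [0, 1, 2, 3, 5, 10, 6, 9, 7, 8, 4]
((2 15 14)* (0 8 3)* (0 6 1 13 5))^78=(15)(0 8 3 6 1 13 5)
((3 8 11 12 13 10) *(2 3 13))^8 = ((2 3 8 11 12)(10 13))^8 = (13)(2 11 3 12 8)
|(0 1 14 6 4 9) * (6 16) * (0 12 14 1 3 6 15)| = |(0 3 6 4 9 12 14 16 15)| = 9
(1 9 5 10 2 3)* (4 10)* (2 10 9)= (10)(1 2 3)(4 9 5)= [0, 2, 3, 1, 9, 4, 6, 7, 8, 5, 10]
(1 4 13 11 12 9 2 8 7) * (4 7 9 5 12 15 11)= [0, 7, 8, 3, 13, 12, 6, 1, 9, 2, 10, 15, 5, 4, 14, 11]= (1 7)(2 8 9)(4 13)(5 12)(11 15)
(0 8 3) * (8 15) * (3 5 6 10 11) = [15, 1, 2, 0, 4, 6, 10, 7, 5, 9, 11, 3, 12, 13, 14, 8] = (0 15 8 5 6 10 11 3)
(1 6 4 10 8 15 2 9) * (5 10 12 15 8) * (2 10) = (1 6 4 12 15 10 5 2 9) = [0, 6, 9, 3, 12, 2, 4, 7, 8, 1, 5, 11, 15, 13, 14, 10]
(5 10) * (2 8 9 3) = (2 8 9 3)(5 10) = [0, 1, 8, 2, 4, 10, 6, 7, 9, 3, 5]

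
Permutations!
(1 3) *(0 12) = [12, 3, 2, 1, 4, 5, 6, 7, 8, 9, 10, 11, 0] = (0 12)(1 3)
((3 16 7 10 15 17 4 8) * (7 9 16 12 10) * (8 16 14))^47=((3 12 10 15 17 4 16 9 14 8))^47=(3 9 17 12 14 4 10 8 16 15)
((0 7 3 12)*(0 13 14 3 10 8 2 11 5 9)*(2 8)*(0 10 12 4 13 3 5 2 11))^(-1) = ((0 7 12 3 4 13 14 5 9 10 11 2))^(-1) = (0 2 11 10 9 5 14 13 4 3 12 7)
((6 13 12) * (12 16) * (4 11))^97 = ((4 11)(6 13 16 12))^97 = (4 11)(6 13 16 12)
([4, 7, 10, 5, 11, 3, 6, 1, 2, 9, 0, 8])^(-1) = (0 10 2 8 11 4)(1 7)(3 5)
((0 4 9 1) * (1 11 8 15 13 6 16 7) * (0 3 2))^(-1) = (0 2 3 1 7 16 6 13 15 8 11 9 4)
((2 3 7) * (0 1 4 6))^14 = ((0 1 4 6)(2 3 7))^14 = (0 4)(1 6)(2 7 3)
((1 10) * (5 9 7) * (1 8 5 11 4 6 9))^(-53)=((1 10 8 5)(4 6 9 7 11))^(-53)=(1 5 8 10)(4 9 11 6 7)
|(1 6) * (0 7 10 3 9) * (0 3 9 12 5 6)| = |(0 7 10 9 3 12 5 6 1)| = 9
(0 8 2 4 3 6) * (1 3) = (0 8 2 4 1 3 6) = [8, 3, 4, 6, 1, 5, 0, 7, 2]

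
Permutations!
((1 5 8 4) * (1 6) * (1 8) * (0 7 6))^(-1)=(0 4 8 6 7)(1 5)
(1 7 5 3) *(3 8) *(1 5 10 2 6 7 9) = (1 9)(2 6 7 10)(3 5 8) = [0, 9, 6, 5, 4, 8, 7, 10, 3, 1, 2]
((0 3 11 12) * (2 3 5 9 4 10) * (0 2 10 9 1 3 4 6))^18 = ((0 5 1 3 11 12 2 4 9 6))^18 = (0 9 2 11 1)(3 5 6 4 12)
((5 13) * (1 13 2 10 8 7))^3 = (1 2 7 5 8 13 10)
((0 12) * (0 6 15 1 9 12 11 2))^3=((0 11 2)(1 9 12 6 15))^3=(1 6 9 15 12)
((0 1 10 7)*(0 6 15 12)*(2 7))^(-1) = (0 12 15 6 7 2 10 1)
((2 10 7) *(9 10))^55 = (2 7 10 9)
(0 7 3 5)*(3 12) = [7, 1, 2, 5, 4, 0, 6, 12, 8, 9, 10, 11, 3] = (0 7 12 3 5)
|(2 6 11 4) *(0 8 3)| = 12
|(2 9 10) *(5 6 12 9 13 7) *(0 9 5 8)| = |(0 9 10 2 13 7 8)(5 6 12)| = 21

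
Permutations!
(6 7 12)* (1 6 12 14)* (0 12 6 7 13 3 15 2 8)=[12, 7, 8, 15, 4, 5, 13, 14, 0, 9, 10, 11, 6, 3, 1, 2]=(0 12 6 13 3 15 2 8)(1 7 14)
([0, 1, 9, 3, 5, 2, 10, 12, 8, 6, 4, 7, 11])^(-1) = [0, 1, 5, 3, 10, 4, 9, 11, 8, 2, 6, 12, 7]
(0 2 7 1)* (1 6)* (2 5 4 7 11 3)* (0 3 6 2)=(0 5 4 7 2 11 6 1 3)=[5, 3, 11, 0, 7, 4, 1, 2, 8, 9, 10, 6]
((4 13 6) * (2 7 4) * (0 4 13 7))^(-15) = (0 13)(2 7)(4 6) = ((0 4 7 13 6 2))^(-15)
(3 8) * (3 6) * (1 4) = (1 4)(3 8 6) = [0, 4, 2, 8, 1, 5, 3, 7, 6]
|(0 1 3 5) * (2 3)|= 5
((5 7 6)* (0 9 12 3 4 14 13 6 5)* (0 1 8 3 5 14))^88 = (0 7 1)(3 12 13)(4 5 6)(8 9 14)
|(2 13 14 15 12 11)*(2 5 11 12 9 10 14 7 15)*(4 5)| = |(2 13 7 15 9 10 14)(4 5 11)| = 21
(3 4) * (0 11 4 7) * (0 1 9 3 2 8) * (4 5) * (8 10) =(0 11 5 4 2 10 8)(1 9 3 7) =[11, 9, 10, 7, 2, 4, 6, 1, 0, 3, 8, 5]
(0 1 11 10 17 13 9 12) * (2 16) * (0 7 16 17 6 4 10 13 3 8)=[1, 11, 17, 8, 10, 5, 4, 16, 0, 12, 6, 13, 7, 9, 14, 15, 2, 3]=(0 1 11 13 9 12 7 16 2 17 3 8)(4 10 6)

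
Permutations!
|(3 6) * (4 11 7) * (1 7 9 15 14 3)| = |(1 7 4 11 9 15 14 3 6)| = 9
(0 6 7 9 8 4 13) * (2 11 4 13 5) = [6, 1, 11, 3, 5, 2, 7, 9, 13, 8, 10, 4, 12, 0] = (0 6 7 9 8 13)(2 11 4 5)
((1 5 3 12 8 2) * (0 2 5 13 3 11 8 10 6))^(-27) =(0 12 1 6 3 2 10 13)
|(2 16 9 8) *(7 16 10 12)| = |(2 10 12 7 16 9 8)| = 7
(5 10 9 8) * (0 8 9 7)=[8, 1, 2, 3, 4, 10, 6, 0, 5, 9, 7]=(0 8 5 10 7)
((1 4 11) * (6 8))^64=(1 4 11)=((1 4 11)(6 8))^64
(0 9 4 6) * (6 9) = [6, 1, 2, 3, 9, 5, 0, 7, 8, 4] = (0 6)(4 9)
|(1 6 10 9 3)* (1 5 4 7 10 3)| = 8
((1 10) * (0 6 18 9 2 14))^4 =(0 2 18)(6 14 9)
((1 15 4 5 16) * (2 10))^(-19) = ((1 15 4 5 16)(2 10))^(-19) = (1 15 4 5 16)(2 10)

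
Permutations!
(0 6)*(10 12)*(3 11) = [6, 1, 2, 11, 4, 5, 0, 7, 8, 9, 12, 3, 10] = (0 6)(3 11)(10 12)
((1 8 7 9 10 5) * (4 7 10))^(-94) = ((1 8 10 5)(4 7 9))^(-94) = (1 10)(4 9 7)(5 8)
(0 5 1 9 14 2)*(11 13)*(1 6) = (0 5 6 1 9 14 2)(11 13) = [5, 9, 0, 3, 4, 6, 1, 7, 8, 14, 10, 13, 12, 11, 2]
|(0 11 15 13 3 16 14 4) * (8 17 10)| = 24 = |(0 11 15 13 3 16 14 4)(8 17 10)|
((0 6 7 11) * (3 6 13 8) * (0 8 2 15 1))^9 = (0 1 15 2 13)(3 8 11 7 6)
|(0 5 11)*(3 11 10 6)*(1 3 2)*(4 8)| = |(0 5 10 6 2 1 3 11)(4 8)| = 8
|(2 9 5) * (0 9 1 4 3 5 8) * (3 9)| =8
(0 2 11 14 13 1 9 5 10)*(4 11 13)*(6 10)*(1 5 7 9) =[2, 1, 13, 3, 11, 6, 10, 9, 8, 7, 0, 14, 12, 5, 4] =(0 2 13 5 6 10)(4 11 14)(7 9)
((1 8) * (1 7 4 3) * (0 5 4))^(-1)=((0 5 4 3 1 8 7))^(-1)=(0 7 8 1 3 4 5)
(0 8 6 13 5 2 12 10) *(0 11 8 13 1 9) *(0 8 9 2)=(0 13 5)(1 2 12 10 11 9 8 6)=[13, 2, 12, 3, 4, 0, 1, 7, 6, 8, 11, 9, 10, 5]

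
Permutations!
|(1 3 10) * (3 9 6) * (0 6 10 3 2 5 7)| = |(0 6 2 5 7)(1 9 10)| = 15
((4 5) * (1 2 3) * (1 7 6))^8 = (1 7 2 6 3)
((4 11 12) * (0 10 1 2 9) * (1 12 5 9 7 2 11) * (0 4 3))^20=(12)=((0 10 12 3)(1 11 5 9 4)(2 7))^20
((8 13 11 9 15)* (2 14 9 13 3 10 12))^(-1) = (2 12 10 3 8 15 9 14)(11 13)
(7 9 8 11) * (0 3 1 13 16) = (0 3 1 13 16)(7 9 8 11) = [3, 13, 2, 1, 4, 5, 6, 9, 11, 8, 10, 7, 12, 16, 14, 15, 0]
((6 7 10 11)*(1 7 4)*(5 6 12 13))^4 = (1 12 4 11 6 10 5 7 13)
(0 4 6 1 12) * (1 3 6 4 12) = [12, 1, 2, 6, 4, 5, 3, 7, 8, 9, 10, 11, 0] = (0 12)(3 6)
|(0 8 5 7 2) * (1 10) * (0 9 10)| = |(0 8 5 7 2 9 10 1)| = 8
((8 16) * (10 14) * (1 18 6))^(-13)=(1 6 18)(8 16)(10 14)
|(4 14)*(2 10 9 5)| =4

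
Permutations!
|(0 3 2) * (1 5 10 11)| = |(0 3 2)(1 5 10 11)| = 12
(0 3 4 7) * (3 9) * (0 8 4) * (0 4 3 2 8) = (0 9 2 8 3 4 7) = [9, 1, 8, 4, 7, 5, 6, 0, 3, 2]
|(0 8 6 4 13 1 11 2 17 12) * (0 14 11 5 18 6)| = 30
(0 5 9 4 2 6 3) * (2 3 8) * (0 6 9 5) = (2 9 4 3 6 8) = [0, 1, 9, 6, 3, 5, 8, 7, 2, 4]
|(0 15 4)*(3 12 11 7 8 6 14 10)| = |(0 15 4)(3 12 11 7 8 6 14 10)| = 24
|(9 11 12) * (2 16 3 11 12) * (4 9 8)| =|(2 16 3 11)(4 9 12 8)| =4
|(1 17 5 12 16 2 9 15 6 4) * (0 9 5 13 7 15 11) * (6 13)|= 12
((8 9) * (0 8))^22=((0 8 9))^22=(0 8 9)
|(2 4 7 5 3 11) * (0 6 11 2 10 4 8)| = |(0 6 11 10 4 7 5 3 2 8)| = 10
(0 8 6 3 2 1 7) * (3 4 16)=[8, 7, 1, 2, 16, 5, 4, 0, 6, 9, 10, 11, 12, 13, 14, 15, 3]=(0 8 6 4 16 3 2 1 7)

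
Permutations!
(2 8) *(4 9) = (2 8)(4 9) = [0, 1, 8, 3, 9, 5, 6, 7, 2, 4]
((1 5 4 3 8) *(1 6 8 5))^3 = (6 8) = ((3 5 4)(6 8))^3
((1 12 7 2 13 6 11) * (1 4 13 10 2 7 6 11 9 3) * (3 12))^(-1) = (1 3)(2 10)(4 11 13)(6 12 9)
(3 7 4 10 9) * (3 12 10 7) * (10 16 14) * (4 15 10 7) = [0, 1, 2, 3, 4, 5, 6, 15, 8, 12, 9, 11, 16, 13, 7, 10, 14] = (7 15 10 9 12 16 14)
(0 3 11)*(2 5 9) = (0 3 11)(2 5 9) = [3, 1, 5, 11, 4, 9, 6, 7, 8, 2, 10, 0]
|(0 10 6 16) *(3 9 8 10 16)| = 10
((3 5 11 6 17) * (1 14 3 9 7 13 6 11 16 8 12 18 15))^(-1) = ((1 14 3 5 16 8 12 18 15)(6 17 9 7 13))^(-1) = (1 15 18 12 8 16 5 3 14)(6 13 7 9 17)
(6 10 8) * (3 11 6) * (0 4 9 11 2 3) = (0 4 9 11 6 10 8)(2 3) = [4, 1, 3, 2, 9, 5, 10, 7, 0, 11, 8, 6]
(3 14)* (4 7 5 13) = (3 14)(4 7 5 13) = [0, 1, 2, 14, 7, 13, 6, 5, 8, 9, 10, 11, 12, 4, 3]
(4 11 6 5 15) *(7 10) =[0, 1, 2, 3, 11, 15, 5, 10, 8, 9, 7, 6, 12, 13, 14, 4] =(4 11 6 5 15)(7 10)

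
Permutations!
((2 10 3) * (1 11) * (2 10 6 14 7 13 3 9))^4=(2 13)(3 6)(7 9)(10 14)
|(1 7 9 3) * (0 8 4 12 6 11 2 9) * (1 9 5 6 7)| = 20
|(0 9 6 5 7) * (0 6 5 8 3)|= |(0 9 5 7 6 8 3)|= 7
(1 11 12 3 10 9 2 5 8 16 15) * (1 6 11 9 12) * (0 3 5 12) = (0 3 10)(1 9 2 12 5 8 16 15 6 11) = [3, 9, 12, 10, 4, 8, 11, 7, 16, 2, 0, 1, 5, 13, 14, 6, 15]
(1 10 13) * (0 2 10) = (0 2 10 13 1) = [2, 0, 10, 3, 4, 5, 6, 7, 8, 9, 13, 11, 12, 1]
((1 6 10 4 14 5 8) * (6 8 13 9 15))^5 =(1 8)(4 15 5 10 9 14 6 13)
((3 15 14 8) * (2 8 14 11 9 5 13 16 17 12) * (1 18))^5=((1 18)(2 8 3 15 11 9 5 13 16 17 12))^5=(1 18)(2 9 12 11 17 15 16 3 13 8 5)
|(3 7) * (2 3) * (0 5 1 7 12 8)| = 8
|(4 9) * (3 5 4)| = |(3 5 4 9)| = 4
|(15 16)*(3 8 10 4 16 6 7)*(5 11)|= |(3 8 10 4 16 15 6 7)(5 11)|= 8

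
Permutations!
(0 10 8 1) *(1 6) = (0 10 8 6 1) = [10, 0, 2, 3, 4, 5, 1, 7, 6, 9, 8]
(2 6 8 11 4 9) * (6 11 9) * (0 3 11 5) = (0 3 11 4 6 8 9 2 5) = [3, 1, 5, 11, 6, 0, 8, 7, 9, 2, 10, 4]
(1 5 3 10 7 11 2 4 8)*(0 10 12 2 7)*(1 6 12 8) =(0 10)(1 5 3 8 6 12 2 4)(7 11) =[10, 5, 4, 8, 1, 3, 12, 11, 6, 9, 0, 7, 2]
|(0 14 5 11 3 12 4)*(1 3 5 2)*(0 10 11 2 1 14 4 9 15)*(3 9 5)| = |(0 4 10 11 3 12 5 2 14 1 9 15)| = 12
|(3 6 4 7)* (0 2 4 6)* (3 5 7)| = 4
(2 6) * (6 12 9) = (2 12 9 6) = [0, 1, 12, 3, 4, 5, 2, 7, 8, 6, 10, 11, 9]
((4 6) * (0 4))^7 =((0 4 6))^7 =(0 4 6)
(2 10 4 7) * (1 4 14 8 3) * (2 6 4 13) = (1 13 2 10 14 8 3)(4 7 6) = [0, 13, 10, 1, 7, 5, 4, 6, 3, 9, 14, 11, 12, 2, 8]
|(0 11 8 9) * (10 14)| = |(0 11 8 9)(10 14)| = 4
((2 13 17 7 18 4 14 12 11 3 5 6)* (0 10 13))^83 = (0 2 6 5 3 11 12 14 4 18 7 17 13 10)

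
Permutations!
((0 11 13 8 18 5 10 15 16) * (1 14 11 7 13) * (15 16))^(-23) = ((0 7 13 8 18 5 10 16)(1 14 11))^(-23) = (0 7 13 8 18 5 10 16)(1 14 11)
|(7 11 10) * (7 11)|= 2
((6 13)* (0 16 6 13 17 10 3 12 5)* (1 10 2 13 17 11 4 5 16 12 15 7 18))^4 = (0 11 12 4 16 5 6)(1 7 3)(2 13 17)(10 18 15) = ((0 12 16 6 11 4 5)(1 10 3 15 7 18)(2 13 17))^4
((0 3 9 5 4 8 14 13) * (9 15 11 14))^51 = (0 11)(3 14)(4 5 9 8)(13 15)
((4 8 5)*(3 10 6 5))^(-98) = ((3 10 6 5 4 8))^(-98) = (3 4 6)(5 10 8)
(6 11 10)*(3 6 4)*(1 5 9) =(1 5 9)(3 6 11 10 4) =[0, 5, 2, 6, 3, 9, 11, 7, 8, 1, 4, 10]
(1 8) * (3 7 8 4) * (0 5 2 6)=[5, 4, 6, 7, 3, 2, 0, 8, 1]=(0 5 2 6)(1 4 3 7 8)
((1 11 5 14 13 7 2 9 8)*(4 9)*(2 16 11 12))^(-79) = (1 8 9 4 2 12)(5 11 16 7 13 14)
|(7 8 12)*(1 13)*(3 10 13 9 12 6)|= |(1 9 12 7 8 6 3 10 13)|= 9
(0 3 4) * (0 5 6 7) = (0 3 4 5 6 7) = [3, 1, 2, 4, 5, 6, 7, 0]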